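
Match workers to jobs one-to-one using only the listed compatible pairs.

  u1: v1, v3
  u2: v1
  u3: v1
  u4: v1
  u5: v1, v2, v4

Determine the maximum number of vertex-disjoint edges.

3

Unit-capacity flow: source→left, listed edges, right→sink; max matching = max flow.
Augmenting path u1→v1 (+1); matched 1.
Augmenting path u5→v2 (+1); matched 2.
Augmenting path u2→v1→u1→v3 (+1); matched 3.
No augmenting path remains; maximum matching = 3.
König certificate: {u1, u5, v1} is a vertex cover of size 3 (every listed pair touches it), so no matching can be larger.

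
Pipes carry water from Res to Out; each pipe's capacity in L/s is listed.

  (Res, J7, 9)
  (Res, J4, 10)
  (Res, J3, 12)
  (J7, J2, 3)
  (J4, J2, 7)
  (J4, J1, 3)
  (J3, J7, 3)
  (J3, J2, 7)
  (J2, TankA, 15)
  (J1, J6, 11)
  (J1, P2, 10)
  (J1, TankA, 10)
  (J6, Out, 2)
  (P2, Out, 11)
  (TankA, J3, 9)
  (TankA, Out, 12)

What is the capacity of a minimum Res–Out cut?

Augment Res→J7→J2→TankA→Out: bottleneck 3, flow now 3.
Augment Res→J4→J2→TankA→Out: bottleneck 7, flow now 10.
Augment Res→J4→J1→J6→Out: bottleneck 2, flow now 12.
Augment Res→J4→J1→P2→Out: bottleneck 1, flow now 13.
Augment Res→J3→J2→TankA→Out: bottleneck 2, flow now 15.
No augmenting path remains; maximum flow = 15.
By max-flow min-cut, the minimum cut capacity equals the max flow.
In the residual graph, reachable from Res: {Res, J7, J4, J3, J2, TankA}.
Min-cut edges: J4→J1 (3), TankA→Out (12); capacity 3 + 12 = 15.

15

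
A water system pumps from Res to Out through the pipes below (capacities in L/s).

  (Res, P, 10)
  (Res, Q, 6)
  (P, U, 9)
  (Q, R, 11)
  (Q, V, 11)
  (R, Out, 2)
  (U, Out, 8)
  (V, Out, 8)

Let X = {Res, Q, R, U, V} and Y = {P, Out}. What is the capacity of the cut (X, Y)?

28

Edges leaving {Res, Q, R, U, V}: Res→P (10), R→Out (2), U→Out (8), V→Out (8).
Cut capacity = 10 + 2 + 8 + 8 = 28.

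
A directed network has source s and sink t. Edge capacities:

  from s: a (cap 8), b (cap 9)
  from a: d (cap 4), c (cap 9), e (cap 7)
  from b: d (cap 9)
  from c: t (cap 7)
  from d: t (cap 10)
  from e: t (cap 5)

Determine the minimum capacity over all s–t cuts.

Augment s→a→c→t: bottleneck 7, flow now 7.
Augment s→a→d→t: bottleneck 1, flow now 8.
Augment s→b→d→t: bottleneck 9, flow now 17.
No augmenting path remains; maximum flow = 17.
By max-flow min-cut, the minimum cut capacity equals the max flow.
In the residual graph, reachable from s: {s}.
Min-cut edges: s→a (8), s→b (9); capacity 8 + 9 = 17.

17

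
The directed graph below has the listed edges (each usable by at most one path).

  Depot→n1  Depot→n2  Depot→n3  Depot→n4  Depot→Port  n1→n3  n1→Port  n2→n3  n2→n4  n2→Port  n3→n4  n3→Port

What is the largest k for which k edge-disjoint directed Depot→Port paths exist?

4

Assign every edge capacity 1; by Menger, the answer equals the max flow.
Path Depot→Port (+1); total 1.
Path Depot→n1→Port (+1); total 2.
Path Depot→n2→Port (+1); total 3.
Path Depot→n3→Port (+1); total 4.
No residual Depot→Port path; max flow = 4.
Certifying cut of size 4: {Depot→Port, Depot→n1, Depot→n2, Depot→n3}.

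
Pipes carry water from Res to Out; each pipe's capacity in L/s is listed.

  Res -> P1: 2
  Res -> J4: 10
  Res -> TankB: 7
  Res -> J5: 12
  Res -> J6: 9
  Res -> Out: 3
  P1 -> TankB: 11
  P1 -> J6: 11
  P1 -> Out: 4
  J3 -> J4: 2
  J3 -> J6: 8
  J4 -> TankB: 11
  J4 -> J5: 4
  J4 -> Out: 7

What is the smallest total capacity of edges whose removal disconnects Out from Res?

Augment Res→Out: bottleneck 3, flow now 3.
Augment Res→P1→Out: bottleneck 2, flow now 5.
Augment Res→J4→Out: bottleneck 7, flow now 12.
No augmenting path remains; maximum flow = 12.
By max-flow min-cut, the minimum cut capacity equals the max flow.
In the residual graph, reachable from Res: {Res, J4, TankB, J5, J6}.
Min-cut edges: Res→P1 (2), Res→Out (3), J4→Out (7); capacity 2 + 3 + 7 = 12.

12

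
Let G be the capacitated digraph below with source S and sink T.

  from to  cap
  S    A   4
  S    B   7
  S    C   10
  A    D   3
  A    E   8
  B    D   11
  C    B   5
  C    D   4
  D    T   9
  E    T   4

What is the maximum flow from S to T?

Augment S→A→D→T: bottleneck 3, flow now 3.
Augment S→A→E→T: bottleneck 1, flow now 4.
Augment S→B→D→T: bottleneck 6, flow now 10.
Augment S→B→D→A→E→T: bottleneck 1, flow now 11. (uses reverse residual edge)
Augment S→C→D→A→E→T: bottleneck 2, flow now 13. (uses reverse residual edge)
No augmenting path remains; maximum flow = 13.
In the residual graph, reachable from S: {S, B, C, D}.
Min-cut edges: S→A (4), D→T (9); capacity 4 + 9 = 13.
This cut is saturated, so no flow can exceed 13.

13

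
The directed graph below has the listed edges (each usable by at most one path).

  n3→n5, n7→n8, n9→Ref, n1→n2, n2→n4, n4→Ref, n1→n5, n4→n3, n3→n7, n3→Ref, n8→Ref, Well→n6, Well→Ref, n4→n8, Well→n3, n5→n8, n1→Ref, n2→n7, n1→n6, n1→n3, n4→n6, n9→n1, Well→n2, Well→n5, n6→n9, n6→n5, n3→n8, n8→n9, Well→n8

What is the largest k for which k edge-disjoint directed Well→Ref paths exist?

Assign every edge capacity 1; by Menger, the answer equals the max flow.
Path Well→Ref (+1); total 1.
Path Well→n3→Ref (+1); total 2.
Path Well→n8→Ref (+1); total 3.
Path Well→n2→n4→Ref (+1); total 4.
Path Well→n6→n9→Ref (+1); total 5.
Path Well→n5→n8→n9→n1→Ref (+1); total 6.
No residual Well→Ref path; max flow = 6.
Certifying cut of size 6: {Well→Ref, Well→n2, Well→n3, Well→n5, Well→n6, Well→n8}.

6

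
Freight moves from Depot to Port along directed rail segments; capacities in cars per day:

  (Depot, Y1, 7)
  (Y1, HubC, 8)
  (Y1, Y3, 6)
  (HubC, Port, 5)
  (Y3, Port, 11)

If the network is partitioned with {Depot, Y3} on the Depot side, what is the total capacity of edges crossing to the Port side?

18

Edges leaving {Depot, Y3}: Depot→Y1 (7), Y3→Port (11).
Cut capacity = 7 + 11 = 18.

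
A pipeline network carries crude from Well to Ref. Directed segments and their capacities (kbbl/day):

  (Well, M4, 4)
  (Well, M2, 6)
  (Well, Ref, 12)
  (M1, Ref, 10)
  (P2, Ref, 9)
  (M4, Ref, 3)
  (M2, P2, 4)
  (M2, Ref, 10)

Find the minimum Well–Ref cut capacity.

21

Augment Well→Ref: bottleneck 12, flow now 12.
Augment Well→M4→Ref: bottleneck 3, flow now 15.
Augment Well→M2→Ref: bottleneck 6, flow now 21.
No augmenting path remains; maximum flow = 21.
By max-flow min-cut, the minimum cut capacity equals the max flow.
In the residual graph, reachable from Well: {Well, M4}.
Min-cut edges: Well→M2 (6), Well→Ref (12), M4→Ref (3); capacity 6 + 12 + 3 = 21.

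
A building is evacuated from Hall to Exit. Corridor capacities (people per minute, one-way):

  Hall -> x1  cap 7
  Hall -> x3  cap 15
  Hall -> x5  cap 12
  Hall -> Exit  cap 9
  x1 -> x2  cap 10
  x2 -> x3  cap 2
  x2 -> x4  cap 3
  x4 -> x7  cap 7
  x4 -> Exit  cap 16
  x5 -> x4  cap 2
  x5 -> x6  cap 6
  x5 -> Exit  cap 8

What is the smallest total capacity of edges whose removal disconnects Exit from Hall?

Augment Hall→Exit: bottleneck 9, flow now 9.
Augment Hall→x5→Exit: bottleneck 8, flow now 17.
Augment Hall→x5→x4→Exit: bottleneck 2, flow now 19.
Augment Hall→x1→x2→x4→Exit: bottleneck 3, flow now 22.
No augmenting path remains; maximum flow = 22.
By max-flow min-cut, the minimum cut capacity equals the max flow.
In the residual graph, reachable from Hall: {Hall, x1, x2, x3, x5, x6}.
Min-cut edges: Hall→Exit (9), x2→x4 (3), x5→x4 (2), x5→Exit (8); capacity 9 + 3 + 2 + 8 = 22.

22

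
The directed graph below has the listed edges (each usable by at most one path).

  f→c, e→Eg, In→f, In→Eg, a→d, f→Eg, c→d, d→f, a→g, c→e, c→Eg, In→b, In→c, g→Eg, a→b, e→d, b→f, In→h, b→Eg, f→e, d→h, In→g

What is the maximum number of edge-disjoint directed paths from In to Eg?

Assign every edge capacity 1; by Menger, the answer equals the max flow.
Path In→Eg (+1); total 1.
Path In→b→Eg (+1); total 2.
Path In→c→Eg (+1); total 3.
Path In→f→Eg (+1); total 4.
Path In→g→Eg (+1); total 5.
No residual In→Eg path; max flow = 5.
Certifying cut of size 5: {In→Eg, In→b, In→c, In→f, In→g}.

5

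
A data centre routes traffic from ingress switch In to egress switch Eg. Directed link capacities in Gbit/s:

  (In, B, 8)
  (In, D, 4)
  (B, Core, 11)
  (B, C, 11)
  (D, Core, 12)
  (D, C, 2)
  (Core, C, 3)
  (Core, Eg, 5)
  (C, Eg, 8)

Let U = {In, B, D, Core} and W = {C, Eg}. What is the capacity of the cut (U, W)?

Edges leaving {In, B, D, Core}: B→C (11), D→C (2), Core→C (3), Core→Eg (5).
Cut capacity = 11 + 2 + 3 + 5 = 21.

21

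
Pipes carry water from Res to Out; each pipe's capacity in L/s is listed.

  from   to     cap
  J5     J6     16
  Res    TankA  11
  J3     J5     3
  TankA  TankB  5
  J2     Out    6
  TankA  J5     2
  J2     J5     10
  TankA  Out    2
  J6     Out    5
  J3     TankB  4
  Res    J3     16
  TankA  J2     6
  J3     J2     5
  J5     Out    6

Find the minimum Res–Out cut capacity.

18

Augment Res→TankA→Out: bottleneck 2, flow now 2.
Augment Res→J3→J2→Out: bottleneck 5, flow now 7.
Augment Res→J3→J5→Out: bottleneck 3, flow now 10.
Augment Res→TankA→J2→Out: bottleneck 1, flow now 11.
Augment Res→TankA→J5→Out: bottleneck 2, flow now 13.
Augment Res→TankA→J2→J5→Out: bottleneck 1, flow now 14.
Augment Res→TankA→J2→J5→J6→Out: bottleneck 4, flow now 18.
No augmenting path remains; maximum flow = 18.
By max-flow min-cut, the minimum cut capacity equals the max flow.
In the residual graph, reachable from Res: {Res, J3, TankA, TankB}.
Min-cut edges: J3→J2 (5), J3→J5 (3), TankA→J2 (6), TankA→J5 (2), TankA→Out (2); capacity 5 + 3 + 6 + 2 + 2 = 18.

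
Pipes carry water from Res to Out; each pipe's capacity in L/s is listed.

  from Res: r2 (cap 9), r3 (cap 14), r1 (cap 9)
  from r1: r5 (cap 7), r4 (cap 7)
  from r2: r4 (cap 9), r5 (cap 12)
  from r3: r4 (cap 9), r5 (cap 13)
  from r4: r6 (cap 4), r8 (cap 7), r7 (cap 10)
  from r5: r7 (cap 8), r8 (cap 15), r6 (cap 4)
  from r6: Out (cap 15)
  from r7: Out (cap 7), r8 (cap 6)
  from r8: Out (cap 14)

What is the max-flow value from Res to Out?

29

Augment Res→r1→r4→r6→Out: bottleneck 4, flow now 4.
Augment Res→r1→r4→r7→Out: bottleneck 3, flow now 7.
Augment Res→r1→r5→r6→Out: bottleneck 2, flow now 9.
Augment Res→r2→r4→r7→Out: bottleneck 4, flow now 13.
Augment Res→r2→r4→r8→Out: bottleneck 5, flow now 18.
Augment Res→r3→r4→r8→Out: bottleneck 2, flow now 20.
Augment Res→r3→r5→r6→Out: bottleneck 2, flow now 22.
Augment Res→r3→r5→r8→Out: bottleneck 7, flow now 29.
No augmenting path remains; maximum flow = 29.
In the residual graph, reachable from Res: {Res, r1, r2, r3, r4, r5, r7, r8}.
Min-cut edges: r4→r6 (4), r5→r6 (4), r7→Out (7), r8→Out (14); capacity 4 + 4 + 7 + 14 = 29.
This cut is saturated, so no flow can exceed 29.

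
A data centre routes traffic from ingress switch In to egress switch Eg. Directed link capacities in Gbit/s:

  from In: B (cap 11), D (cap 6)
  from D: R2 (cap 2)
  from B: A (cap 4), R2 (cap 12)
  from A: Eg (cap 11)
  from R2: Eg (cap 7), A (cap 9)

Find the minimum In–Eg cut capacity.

Augment In→D→R2→Eg: bottleneck 2, flow now 2.
Augment In→B→A→Eg: bottleneck 4, flow now 6.
Augment In→B→R2→Eg: bottleneck 5, flow now 11.
Augment In→B→R2→A→Eg: bottleneck 2, flow now 13.
No augmenting path remains; maximum flow = 13.
By max-flow min-cut, the minimum cut capacity equals the max flow.
In the residual graph, reachable from In: {In, D}.
Min-cut edges: In→B (11), D→R2 (2); capacity 11 + 2 = 13.

13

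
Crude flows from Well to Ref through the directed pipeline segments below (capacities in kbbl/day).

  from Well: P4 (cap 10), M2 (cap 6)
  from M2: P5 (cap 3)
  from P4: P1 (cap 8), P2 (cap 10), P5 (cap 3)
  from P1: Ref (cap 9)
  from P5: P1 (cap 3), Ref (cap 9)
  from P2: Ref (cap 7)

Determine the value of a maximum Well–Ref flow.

Augment Well→M2→P5→Ref: bottleneck 3, flow now 3.
Augment Well→P4→P1→Ref: bottleneck 8, flow now 11.
Augment Well→P4→P5→Ref: bottleneck 2, flow now 13.
No augmenting path remains; maximum flow = 13.
In the residual graph, reachable from Well: {Well, M2}.
Min-cut edges: Well→P4 (10), M2→P5 (3); capacity 10 + 3 = 13.
This cut is saturated, so no flow can exceed 13.

13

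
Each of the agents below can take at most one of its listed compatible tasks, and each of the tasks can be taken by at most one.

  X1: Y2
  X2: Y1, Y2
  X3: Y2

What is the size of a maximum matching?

2

Unit-capacity flow: source→left, listed edges, right→sink; max matching = max flow.
Augmenting path X1→Y2 (+1); matched 1.
Augmenting path X2→Y1 (+1); matched 2.
No augmenting path remains; maximum matching = 2.
König certificate: {X2, Y2} is a vertex cover of size 2 (every listed pair touches it), so no matching can be larger.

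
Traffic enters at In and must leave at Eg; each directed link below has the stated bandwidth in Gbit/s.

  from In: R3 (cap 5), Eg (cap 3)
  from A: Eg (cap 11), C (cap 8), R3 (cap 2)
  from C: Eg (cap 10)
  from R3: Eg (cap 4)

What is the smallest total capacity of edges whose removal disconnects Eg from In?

7

Augment In→Eg: bottleneck 3, flow now 3.
Augment In→R3→Eg: bottleneck 4, flow now 7.
No augmenting path remains; maximum flow = 7.
By max-flow min-cut, the minimum cut capacity equals the max flow.
In the residual graph, reachable from In: {In, R3}.
Min-cut edges: In→Eg (3), R3→Eg (4); capacity 3 + 4 = 7.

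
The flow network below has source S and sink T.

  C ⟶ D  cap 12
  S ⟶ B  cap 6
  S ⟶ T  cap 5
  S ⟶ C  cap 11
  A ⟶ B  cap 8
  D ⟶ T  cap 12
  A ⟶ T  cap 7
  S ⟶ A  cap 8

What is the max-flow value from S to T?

23

Augment S→T: bottleneck 5, flow now 5.
Augment S→A→T: bottleneck 7, flow now 12.
Augment S→C→D→T: bottleneck 11, flow now 23.
No augmenting path remains; maximum flow = 23.
In the residual graph, reachable from S: {S, A, B}.
Min-cut edges: S→C (11), S→T (5), A→T (7); capacity 11 + 5 + 7 = 23.
This cut is saturated, so no flow can exceed 23.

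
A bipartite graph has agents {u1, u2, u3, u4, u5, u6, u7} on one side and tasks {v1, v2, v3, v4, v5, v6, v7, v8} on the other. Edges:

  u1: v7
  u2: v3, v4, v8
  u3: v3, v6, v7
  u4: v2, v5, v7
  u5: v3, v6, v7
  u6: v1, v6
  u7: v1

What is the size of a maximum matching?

Unit-capacity flow: source→left, listed edges, right→sink; max matching = max flow.
Augmenting path u1→v7 (+1); matched 1.
Augmenting path u2→v3 (+1); matched 2.
Augmenting path u3→v6 (+1); matched 3.
Augmenting path u4→v2 (+1); matched 4.
Augmenting path u6→v1 (+1); matched 5.
Augmenting path u5→v3→u2→v4 (+1); matched 6.
No augmenting path remains; maximum matching = 6.
König certificate: {u2, u4, v1, v3, v6, v7} is a vertex cover of size 6 (every listed pair touches it), so no matching can be larger.

6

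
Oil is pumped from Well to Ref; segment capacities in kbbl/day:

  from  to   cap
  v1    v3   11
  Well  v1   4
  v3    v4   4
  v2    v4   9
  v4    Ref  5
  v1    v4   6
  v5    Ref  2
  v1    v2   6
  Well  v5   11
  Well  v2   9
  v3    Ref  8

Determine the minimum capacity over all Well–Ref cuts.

11

Augment Well→v5→Ref: bottleneck 2, flow now 2.
Augment Well→v1→v3→Ref: bottleneck 4, flow now 6.
Augment Well→v2→v4→Ref: bottleneck 5, flow now 11.
No augmenting path remains; maximum flow = 11.
By max-flow min-cut, the minimum cut capacity equals the max flow.
In the residual graph, reachable from Well: {Well, v2, v4, v5}.
Min-cut edges: Well→v1 (4), v4→Ref (5), v5→Ref (2); capacity 4 + 5 + 2 = 11.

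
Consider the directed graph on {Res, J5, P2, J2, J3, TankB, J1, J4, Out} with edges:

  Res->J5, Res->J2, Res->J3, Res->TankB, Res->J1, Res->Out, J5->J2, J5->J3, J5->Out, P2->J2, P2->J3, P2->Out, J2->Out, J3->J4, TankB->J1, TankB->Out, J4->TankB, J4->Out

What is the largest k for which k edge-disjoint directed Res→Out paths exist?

5

Assign every edge capacity 1; by Menger, the answer equals the max flow.
Path Res→Out (+1); total 1.
Path Res→J5→Out (+1); total 2.
Path Res→J2→Out (+1); total 3.
Path Res→TankB→Out (+1); total 4.
Path Res→J3→J4→Out (+1); total 5.
No residual Res→Out path; max flow = 5.
Certifying cut of size 5: {Res→J2, Res→J3, Res→J5, Res→Out, Res→TankB}.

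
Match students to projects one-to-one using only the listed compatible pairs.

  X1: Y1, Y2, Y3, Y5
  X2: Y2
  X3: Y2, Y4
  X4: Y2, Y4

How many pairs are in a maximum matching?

3

Unit-capacity flow: source→left, listed edges, right→sink; max matching = max flow.
Augmenting path X1→Y1 (+1); matched 1.
Augmenting path X2→Y2 (+1); matched 2.
Augmenting path X3→Y4 (+1); matched 3.
No augmenting path remains; maximum matching = 3.
König certificate: {X1, Y2, Y4} is a vertex cover of size 3 (every listed pair touches it), so no matching can be larger.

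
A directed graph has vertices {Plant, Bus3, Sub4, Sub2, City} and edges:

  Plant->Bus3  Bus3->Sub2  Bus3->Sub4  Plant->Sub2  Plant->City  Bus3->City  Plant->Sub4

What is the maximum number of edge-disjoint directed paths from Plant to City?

Assign every edge capacity 1; by Menger, the answer equals the max flow.
Path Plant→City (+1); total 1.
Path Plant→Bus3→City (+1); total 2.
No residual Plant→City path; max flow = 2.
Certifying cut of size 2: {Plant→Bus3, Plant→City}.

2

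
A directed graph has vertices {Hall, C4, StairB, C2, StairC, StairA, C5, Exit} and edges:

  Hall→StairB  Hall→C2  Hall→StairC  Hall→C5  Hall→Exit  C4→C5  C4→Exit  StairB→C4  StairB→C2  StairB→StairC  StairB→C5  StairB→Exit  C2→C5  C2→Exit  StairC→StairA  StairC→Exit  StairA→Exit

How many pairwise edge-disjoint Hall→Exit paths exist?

4

Assign every edge capacity 1; by Menger, the answer equals the max flow.
Path Hall→Exit (+1); total 1.
Path Hall→StairB→Exit (+1); total 2.
Path Hall→C2→Exit (+1); total 3.
Path Hall→StairC→Exit (+1); total 4.
No residual Hall→Exit path; max flow = 4.
Certifying cut of size 4: {Hall→C2, Hall→Exit, Hall→StairB, Hall→StairC}.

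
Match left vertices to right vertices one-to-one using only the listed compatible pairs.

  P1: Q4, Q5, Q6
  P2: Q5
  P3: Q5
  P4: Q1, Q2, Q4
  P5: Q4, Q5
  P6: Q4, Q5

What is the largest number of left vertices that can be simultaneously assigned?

4

Unit-capacity flow: source→left, listed edges, right→sink; max matching = max flow.
Augmenting path P1→Q4 (+1); matched 1.
Augmenting path P2→Q5 (+1); matched 2.
Augmenting path P4→Q1 (+1); matched 3.
Augmenting path P5→Q4→P1→Q6 (+1); matched 4.
No augmenting path remains; maximum matching = 4.
König certificate: {P1, P4, Q4, Q5} is a vertex cover of size 4 (every listed pair touches it), so no matching can be larger.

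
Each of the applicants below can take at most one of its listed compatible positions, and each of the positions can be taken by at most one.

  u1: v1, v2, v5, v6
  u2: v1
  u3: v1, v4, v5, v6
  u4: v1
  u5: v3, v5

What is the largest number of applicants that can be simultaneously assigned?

Unit-capacity flow: source→left, listed edges, right→sink; max matching = max flow.
Augmenting path u1→v1 (+1); matched 1.
Augmenting path u3→v4 (+1); matched 2.
Augmenting path u5→v3 (+1); matched 3.
Augmenting path u2→v1→u1→v2 (+1); matched 4.
No augmenting path remains; maximum matching = 4.
König certificate: {u1, u3, u5, v1} is a vertex cover of size 4 (every listed pair touches it), so no matching can be larger.

4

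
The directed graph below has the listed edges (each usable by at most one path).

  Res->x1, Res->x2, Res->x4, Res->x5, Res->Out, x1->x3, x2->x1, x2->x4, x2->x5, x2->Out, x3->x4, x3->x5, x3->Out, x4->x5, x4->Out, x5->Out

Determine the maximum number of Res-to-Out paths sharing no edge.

Assign every edge capacity 1; by Menger, the answer equals the max flow.
Path Res→Out (+1); total 1.
Path Res→x2→Out (+1); total 2.
Path Res→x4→Out (+1); total 3.
Path Res→x5→Out (+1); total 4.
Path Res→x1→x3→Out (+1); total 5.
No residual Res→Out path; max flow = 5.
Certifying cut of size 5: {Res→Out, Res→x1, Res→x2, Res→x4, Res→x5}.

5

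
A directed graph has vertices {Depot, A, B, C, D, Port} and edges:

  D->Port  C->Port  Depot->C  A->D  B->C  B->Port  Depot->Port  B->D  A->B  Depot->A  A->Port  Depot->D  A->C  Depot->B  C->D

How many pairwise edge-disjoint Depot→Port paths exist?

5

Assign every edge capacity 1; by Menger, the answer equals the max flow.
Path Depot→Port (+1); total 1.
Path Depot→A→Port (+1); total 2.
Path Depot→B→Port (+1); total 3.
Path Depot→C→Port (+1); total 4.
Path Depot→D→Port (+1); total 5.
No residual Depot→Port path; max flow = 5.
Certifying cut of size 5: {Depot→A, Depot→B, Depot→C, Depot→D, Depot→Port}.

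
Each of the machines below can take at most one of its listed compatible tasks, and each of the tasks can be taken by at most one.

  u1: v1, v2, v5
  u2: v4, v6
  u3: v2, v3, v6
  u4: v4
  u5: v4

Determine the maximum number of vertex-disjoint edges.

4

Unit-capacity flow: source→left, listed edges, right→sink; max matching = max flow.
Augmenting path u1→v1 (+1); matched 1.
Augmenting path u2→v4 (+1); matched 2.
Augmenting path u3→v2 (+1); matched 3.
Augmenting path u4→v4→u2→v6 (+1); matched 4.
No augmenting path remains; maximum matching = 4.
König certificate: {u1, u2, u3, v4} is a vertex cover of size 4 (every listed pair touches it), so no matching can be larger.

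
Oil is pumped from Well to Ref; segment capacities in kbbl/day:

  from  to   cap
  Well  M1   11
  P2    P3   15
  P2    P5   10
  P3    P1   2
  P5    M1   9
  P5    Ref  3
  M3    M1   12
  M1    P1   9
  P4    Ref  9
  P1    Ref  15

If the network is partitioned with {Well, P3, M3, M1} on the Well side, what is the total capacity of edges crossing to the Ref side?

Edges leaving {Well, P3, M3, M1}: P3→P1 (2), M1→P1 (9).
Cut capacity = 2 + 9 = 11.

11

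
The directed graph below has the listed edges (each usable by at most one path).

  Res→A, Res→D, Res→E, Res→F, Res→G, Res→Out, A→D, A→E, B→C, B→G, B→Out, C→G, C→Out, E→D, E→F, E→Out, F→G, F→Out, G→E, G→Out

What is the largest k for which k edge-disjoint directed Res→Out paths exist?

4

Assign every edge capacity 1; by Menger, the answer equals the max flow.
Path Res→Out (+1); total 1.
Path Res→E→Out (+1); total 2.
Path Res→F→Out (+1); total 3.
Path Res→G→Out (+1); total 4.
No residual Res→Out path; max flow = 4.
Certifying cut of size 4: {E→Out, F→Out, G→Out, Res→Out}.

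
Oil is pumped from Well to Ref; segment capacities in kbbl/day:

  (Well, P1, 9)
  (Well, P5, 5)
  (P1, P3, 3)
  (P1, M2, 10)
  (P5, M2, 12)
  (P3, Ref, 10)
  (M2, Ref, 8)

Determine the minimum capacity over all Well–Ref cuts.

11

Augment Well→P1→P3→Ref: bottleneck 3, flow now 3.
Augment Well→P1→M2→Ref: bottleneck 6, flow now 9.
Augment Well→P5→M2→Ref: bottleneck 2, flow now 11.
No augmenting path remains; maximum flow = 11.
By max-flow min-cut, the minimum cut capacity equals the max flow.
In the residual graph, reachable from Well: {Well, P1, P5, M2}.
Min-cut edges: P1→P3 (3), M2→Ref (8); capacity 3 + 8 = 11.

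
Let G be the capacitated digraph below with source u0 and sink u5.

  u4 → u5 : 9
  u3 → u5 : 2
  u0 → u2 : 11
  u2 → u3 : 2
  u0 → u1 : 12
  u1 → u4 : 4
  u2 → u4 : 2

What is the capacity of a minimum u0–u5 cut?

8

Augment u0→u1→u4→u5: bottleneck 4, flow now 4.
Augment u0→u2→u3→u5: bottleneck 2, flow now 6.
Augment u0→u2→u4→u5: bottleneck 2, flow now 8.
No augmenting path remains; maximum flow = 8.
By max-flow min-cut, the minimum cut capacity equals the max flow.
In the residual graph, reachable from u0: {u0, u1, u2}.
Min-cut edges: u1→u4 (4), u2→u3 (2), u2→u4 (2); capacity 4 + 2 + 2 = 8.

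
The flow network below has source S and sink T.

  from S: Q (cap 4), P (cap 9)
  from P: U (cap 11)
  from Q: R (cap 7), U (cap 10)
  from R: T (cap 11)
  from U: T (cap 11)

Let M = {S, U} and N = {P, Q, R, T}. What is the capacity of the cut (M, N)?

24

Edges leaving {S, U}: S→P (9), S→Q (4), U→T (11).
Cut capacity = 9 + 4 + 11 = 24.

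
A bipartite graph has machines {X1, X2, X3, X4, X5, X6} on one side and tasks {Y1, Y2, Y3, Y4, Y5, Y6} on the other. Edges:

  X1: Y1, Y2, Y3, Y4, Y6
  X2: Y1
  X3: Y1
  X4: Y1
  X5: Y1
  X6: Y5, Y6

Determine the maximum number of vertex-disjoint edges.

Unit-capacity flow: source→left, listed edges, right→sink; max matching = max flow.
Augmenting path X1→Y1 (+1); matched 1.
Augmenting path X6→Y5 (+1); matched 2.
Augmenting path X2→Y1→X1→Y2 (+1); matched 3.
No augmenting path remains; maximum matching = 3.
König certificate: {X1, X6, Y1} is a vertex cover of size 3 (every listed pair touches it), so no matching can be larger.

3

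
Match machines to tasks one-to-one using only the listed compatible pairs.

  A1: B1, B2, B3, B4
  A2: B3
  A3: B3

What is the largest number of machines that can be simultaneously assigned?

2

Unit-capacity flow: source→left, listed edges, right→sink; max matching = max flow.
Augmenting path A1→B1 (+1); matched 1.
Augmenting path A2→B3 (+1); matched 2.
No augmenting path remains; maximum matching = 2.
König certificate: {A1, B3} is a vertex cover of size 2 (every listed pair touches it), so no matching can be larger.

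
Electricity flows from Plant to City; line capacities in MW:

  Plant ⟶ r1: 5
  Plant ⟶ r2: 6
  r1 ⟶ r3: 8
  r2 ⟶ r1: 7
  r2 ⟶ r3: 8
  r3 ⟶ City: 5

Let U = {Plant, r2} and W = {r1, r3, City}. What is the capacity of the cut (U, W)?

Edges leaving {Plant, r2}: Plant→r1 (5), r2→r1 (7), r2→r3 (8).
Cut capacity = 5 + 7 + 8 = 20.

20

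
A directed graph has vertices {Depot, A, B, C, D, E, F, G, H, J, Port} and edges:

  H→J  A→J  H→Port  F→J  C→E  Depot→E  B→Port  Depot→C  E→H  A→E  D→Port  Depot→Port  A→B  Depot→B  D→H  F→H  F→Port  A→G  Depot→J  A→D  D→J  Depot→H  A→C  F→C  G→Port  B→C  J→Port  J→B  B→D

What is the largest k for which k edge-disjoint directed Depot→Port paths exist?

Assign every edge capacity 1; by Menger, the answer equals the max flow.
Path Depot→Port (+1); total 1.
Path Depot→B→Port (+1); total 2.
Path Depot→H→Port (+1); total 3.
Path Depot→J→Port (+1); total 4.
Path Depot→E→H→J→B→D→Port (+1); total 5.
No residual Depot→Port path; max flow = 5.
Certifying cut of size 5: {Depot→B, Depot→H, Depot→J, Depot→Port, E→H}.

5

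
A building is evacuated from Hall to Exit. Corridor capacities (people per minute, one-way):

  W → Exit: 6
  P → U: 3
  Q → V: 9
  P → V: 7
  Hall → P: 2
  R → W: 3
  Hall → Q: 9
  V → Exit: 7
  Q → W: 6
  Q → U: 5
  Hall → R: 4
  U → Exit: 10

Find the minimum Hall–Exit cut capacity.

Augment Hall→P→U→Exit: bottleneck 2, flow now 2.
Augment Hall→Q→U→Exit: bottleneck 5, flow now 7.
Augment Hall→Q→V→Exit: bottleneck 4, flow now 11.
Augment Hall→R→W→Exit: bottleneck 3, flow now 14.
No augmenting path remains; maximum flow = 14.
By max-flow min-cut, the minimum cut capacity equals the max flow.
In the residual graph, reachable from Hall: {Hall, R}.
Min-cut edges: Hall→P (2), Hall→Q (9), R→W (3); capacity 2 + 9 + 3 = 14.

14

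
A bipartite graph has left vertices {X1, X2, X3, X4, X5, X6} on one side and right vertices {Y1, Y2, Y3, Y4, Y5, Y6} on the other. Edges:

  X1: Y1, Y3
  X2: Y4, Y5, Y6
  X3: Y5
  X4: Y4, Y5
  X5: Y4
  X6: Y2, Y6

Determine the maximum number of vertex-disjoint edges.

Unit-capacity flow: source→left, listed edges, right→sink; max matching = max flow.
Augmenting path X1→Y1 (+1); matched 1.
Augmenting path X2→Y4 (+1); matched 2.
Augmenting path X3→Y5 (+1); matched 3.
Augmenting path X6→Y2 (+1); matched 4.
Augmenting path X4→Y4→X2→Y6 (+1); matched 5.
No augmenting path remains; maximum matching = 5.
König certificate: {X1, X2, X6, Y4, Y5} is a vertex cover of size 5 (every listed pair touches it), so no matching can be larger.

5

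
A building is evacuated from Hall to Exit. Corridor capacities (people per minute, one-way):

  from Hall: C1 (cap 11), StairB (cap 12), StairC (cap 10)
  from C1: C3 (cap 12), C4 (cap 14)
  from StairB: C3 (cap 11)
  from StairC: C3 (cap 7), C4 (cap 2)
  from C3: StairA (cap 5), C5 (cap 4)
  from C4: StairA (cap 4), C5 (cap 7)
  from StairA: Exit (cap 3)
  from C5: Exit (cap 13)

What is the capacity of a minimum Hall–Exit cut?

Augment Hall→C1→C3→StairA→Exit: bottleneck 3, flow now 3.
Augment Hall→C1→C3→C5→Exit: bottleneck 4, flow now 7.
Augment Hall→C1→C4→C5→Exit: bottleneck 4, flow now 11.
Augment Hall→StairC→C4→C5→Exit: bottleneck 2, flow now 13.
Augment Hall→StairB→C3→C1→C4→C5→Exit: bottleneck 1, flow now 14. (uses reverse residual edge)
No augmenting path remains; maximum flow = 14.
By max-flow min-cut, the minimum cut capacity equals the max flow.
In the residual graph, reachable from Hall: {Hall, C1, StairB, StairC, C3, C4, StairA}.
Min-cut edges: C3→C5 (4), C4→C5 (7), StairA→Exit (3); capacity 4 + 7 + 3 = 14.

14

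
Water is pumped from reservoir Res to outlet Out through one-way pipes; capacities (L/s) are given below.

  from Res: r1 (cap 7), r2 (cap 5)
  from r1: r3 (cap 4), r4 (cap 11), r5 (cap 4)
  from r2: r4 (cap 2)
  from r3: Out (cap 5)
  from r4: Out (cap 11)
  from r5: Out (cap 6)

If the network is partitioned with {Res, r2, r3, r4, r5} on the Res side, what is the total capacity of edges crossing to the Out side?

Edges leaving {Res, r2, r3, r4, r5}: Res→r1 (7), r3→Out (5), r4→Out (11), r5→Out (6).
Cut capacity = 7 + 5 + 11 + 6 = 29.

29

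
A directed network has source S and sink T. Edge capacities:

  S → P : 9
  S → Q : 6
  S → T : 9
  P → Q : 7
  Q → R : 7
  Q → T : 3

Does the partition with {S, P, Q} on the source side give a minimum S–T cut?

Given cut capacity: 9 + 7 + 3 = 19.
Augment S→T: bottleneck 9, flow now 9.
Augment S→Q→T: bottleneck 3, flow now 12.
No augmenting path remains; maximum flow = 12.
In the residual graph, reachable from S: {S, P, Q, R}.
Min-cut edges: S→T (9), Q→T (3); capacity 9 + 3 = 12.
Cut capacity 19 exceeds the max flow 12, so it is not minimum.

No — its capacity is 19, but the minimum cut has capacity 12.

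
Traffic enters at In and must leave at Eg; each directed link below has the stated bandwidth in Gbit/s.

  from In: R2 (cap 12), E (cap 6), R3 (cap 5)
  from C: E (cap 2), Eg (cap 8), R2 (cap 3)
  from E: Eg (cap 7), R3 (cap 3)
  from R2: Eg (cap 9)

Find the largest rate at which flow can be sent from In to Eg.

Augment In→E→Eg: bottleneck 6, flow now 6.
Augment In→R2→Eg: bottleneck 9, flow now 15.
No augmenting path remains; maximum flow = 15.
In the residual graph, reachable from In: {In, R3, R2}.
Min-cut edges: In→E (6), R2→Eg (9); capacity 6 + 9 = 15.
This cut is saturated, so no flow can exceed 15.

15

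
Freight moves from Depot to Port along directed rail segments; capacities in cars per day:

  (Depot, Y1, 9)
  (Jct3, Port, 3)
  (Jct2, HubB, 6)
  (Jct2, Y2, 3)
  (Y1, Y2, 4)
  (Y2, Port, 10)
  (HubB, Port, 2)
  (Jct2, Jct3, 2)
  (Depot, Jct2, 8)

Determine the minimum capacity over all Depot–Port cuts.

11

Augment Depot→Jct2→Jct3→Port: bottleneck 2, flow now 2.
Augment Depot→Jct2→Y2→Port: bottleneck 3, flow now 5.
Augment Depot→Jct2→HubB→Port: bottleneck 2, flow now 7.
Augment Depot→Y1→Y2→Port: bottleneck 4, flow now 11.
No augmenting path remains; maximum flow = 11.
By max-flow min-cut, the minimum cut capacity equals the max flow.
In the residual graph, reachable from Depot: {Depot, Jct2, Y1, HubB}.
Min-cut edges: Jct2→Jct3 (2), Jct2→Y2 (3), Y1→Y2 (4), HubB→Port (2); capacity 2 + 3 + 4 + 2 = 11.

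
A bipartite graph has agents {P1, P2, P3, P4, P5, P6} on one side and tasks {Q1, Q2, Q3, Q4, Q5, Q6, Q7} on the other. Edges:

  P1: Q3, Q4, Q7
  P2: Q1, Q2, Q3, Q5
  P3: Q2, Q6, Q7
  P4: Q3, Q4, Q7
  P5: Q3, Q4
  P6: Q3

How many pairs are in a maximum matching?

5

Unit-capacity flow: source→left, listed edges, right→sink; max matching = max flow.
Augmenting path P1→Q3 (+1); matched 1.
Augmenting path P2→Q1 (+1); matched 2.
Augmenting path P3→Q2 (+1); matched 3.
Augmenting path P4→Q4 (+1); matched 4.
Augmenting path P5→Q3→P1→Q7 (+1); matched 5.
No augmenting path remains; maximum matching = 5.
König certificate: {P2, P3, Q3, Q4, Q7} is a vertex cover of size 5 (every listed pair touches it), so no matching can be larger.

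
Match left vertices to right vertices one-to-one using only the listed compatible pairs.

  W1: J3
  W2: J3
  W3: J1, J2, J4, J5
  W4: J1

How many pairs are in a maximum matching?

3

Unit-capacity flow: source→left, listed edges, right→sink; max matching = max flow.
Augmenting path W1→J3 (+1); matched 1.
Augmenting path W3→J1 (+1); matched 2.
Augmenting path W4→J1→W3→J2 (+1); matched 3.
No augmenting path remains; maximum matching = 3.
König certificate: {W3, W4, J3} is a vertex cover of size 3 (every listed pair touches it), so no matching can be larger.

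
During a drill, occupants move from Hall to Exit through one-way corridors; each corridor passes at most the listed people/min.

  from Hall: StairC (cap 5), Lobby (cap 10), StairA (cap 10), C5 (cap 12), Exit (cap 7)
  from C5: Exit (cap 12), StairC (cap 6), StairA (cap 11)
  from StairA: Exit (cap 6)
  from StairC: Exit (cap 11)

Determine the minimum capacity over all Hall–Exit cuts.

Augment Hall→Exit: bottleneck 7, flow now 7.
Augment Hall→C5→Exit: bottleneck 12, flow now 19.
Augment Hall→StairA→Exit: bottleneck 6, flow now 25.
Augment Hall→StairC→Exit: bottleneck 5, flow now 30.
No augmenting path remains; maximum flow = 30.
By max-flow min-cut, the minimum cut capacity equals the max flow.
In the residual graph, reachable from Hall: {Hall, StairA, Lobby}.
Min-cut edges: Hall→C5 (12), Hall→StairC (5), Hall→Exit (7), StairA→Exit (6); capacity 12 + 5 + 7 + 6 = 30.

30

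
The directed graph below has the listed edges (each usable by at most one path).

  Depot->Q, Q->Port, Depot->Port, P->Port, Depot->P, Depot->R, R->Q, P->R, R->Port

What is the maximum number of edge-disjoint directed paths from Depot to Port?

4

Assign every edge capacity 1; by Menger, the answer equals the max flow.
Path Depot→Port (+1); total 1.
Path Depot→P→Port (+1); total 2.
Path Depot→Q→Port (+1); total 3.
Path Depot→R→Port (+1); total 4.
No residual Depot→Port path; max flow = 4.
Certifying cut of size 4: {Depot→P, Depot→Port, Depot→Q, Depot→R}.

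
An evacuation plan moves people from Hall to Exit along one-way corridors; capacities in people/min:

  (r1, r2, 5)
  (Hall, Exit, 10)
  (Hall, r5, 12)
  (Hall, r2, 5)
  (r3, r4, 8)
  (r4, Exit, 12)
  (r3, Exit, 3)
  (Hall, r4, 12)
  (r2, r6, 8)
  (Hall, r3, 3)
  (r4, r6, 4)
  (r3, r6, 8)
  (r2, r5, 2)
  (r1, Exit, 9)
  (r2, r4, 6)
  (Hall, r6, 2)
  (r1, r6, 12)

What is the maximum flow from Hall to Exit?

Augment Hall→Exit: bottleneck 10, flow now 10.
Augment Hall→r3→Exit: bottleneck 3, flow now 13.
Augment Hall→r4→Exit: bottleneck 12, flow now 25.
No augmenting path remains; maximum flow = 25.
In the residual graph, reachable from Hall: {Hall, r2, r4, r5, r6}.
Min-cut edges: Hall→r3 (3), Hall→Exit (10), r4→Exit (12); capacity 3 + 10 + 12 = 25.
This cut is saturated, so no flow can exceed 25.

25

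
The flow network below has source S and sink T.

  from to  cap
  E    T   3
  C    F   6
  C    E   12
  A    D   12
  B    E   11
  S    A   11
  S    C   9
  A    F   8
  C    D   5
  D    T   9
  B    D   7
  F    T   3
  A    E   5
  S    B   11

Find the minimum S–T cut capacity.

15

Augment S→A→D→T: bottleneck 9, flow now 9.
Augment S→A→E→T: bottleneck 2, flow now 11.
Augment S→B→E→T: bottleneck 1, flow now 12.
Augment S→C→F→T: bottleneck 3, flow now 15.
No augmenting path remains; maximum flow = 15.
By max-flow min-cut, the minimum cut capacity equals the max flow.
In the residual graph, reachable from S: {S, A, B, C, D, E, F}.
Min-cut edges: D→T (9), E→T (3), F→T (3); capacity 9 + 3 + 3 = 15.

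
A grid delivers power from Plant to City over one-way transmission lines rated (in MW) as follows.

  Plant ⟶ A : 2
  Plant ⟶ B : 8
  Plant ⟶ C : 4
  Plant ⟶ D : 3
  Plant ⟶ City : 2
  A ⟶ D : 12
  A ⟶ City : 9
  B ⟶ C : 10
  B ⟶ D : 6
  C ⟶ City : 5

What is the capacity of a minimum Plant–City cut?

Augment Plant→City: bottleneck 2, flow now 2.
Augment Plant→A→City: bottleneck 2, flow now 4.
Augment Plant→C→City: bottleneck 4, flow now 8.
Augment Plant→B→C→City: bottleneck 1, flow now 9.
No augmenting path remains; maximum flow = 9.
By max-flow min-cut, the minimum cut capacity equals the max flow.
In the residual graph, reachable from Plant: {Plant, B, C, D}.
Min-cut edges: Plant→A (2), Plant→City (2), C→City (5); capacity 2 + 2 + 5 = 9.

9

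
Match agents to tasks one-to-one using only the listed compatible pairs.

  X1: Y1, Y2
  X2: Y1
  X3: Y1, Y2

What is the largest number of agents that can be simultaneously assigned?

Unit-capacity flow: source→left, listed edges, right→sink; max matching = max flow.
Augmenting path X1→Y1 (+1); matched 1.
Augmenting path X3→Y2 (+1); matched 2.
No augmenting path remains; maximum matching = 2.
König certificate: {Y1, Y2} is a vertex cover of size 2 (every listed pair touches it), so no matching can be larger.

2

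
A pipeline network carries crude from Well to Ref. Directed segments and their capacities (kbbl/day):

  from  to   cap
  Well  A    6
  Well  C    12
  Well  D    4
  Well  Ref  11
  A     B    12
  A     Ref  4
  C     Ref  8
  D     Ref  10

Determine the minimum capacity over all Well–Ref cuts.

Augment Well→Ref: bottleneck 11, flow now 11.
Augment Well→A→Ref: bottleneck 4, flow now 15.
Augment Well→C→Ref: bottleneck 8, flow now 23.
Augment Well→D→Ref: bottleneck 4, flow now 27.
No augmenting path remains; maximum flow = 27.
By max-flow min-cut, the minimum cut capacity equals the max flow.
In the residual graph, reachable from Well: {Well, A, B, C}.
Min-cut edges: Well→D (4), Well→Ref (11), A→Ref (4), C→Ref (8); capacity 4 + 11 + 4 + 8 = 27.

27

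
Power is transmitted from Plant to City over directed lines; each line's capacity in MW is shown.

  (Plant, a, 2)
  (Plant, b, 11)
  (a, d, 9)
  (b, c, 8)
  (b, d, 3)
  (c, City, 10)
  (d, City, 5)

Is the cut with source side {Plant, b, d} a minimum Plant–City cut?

No — its capacity is 15, but the minimum cut has capacity 13.

Given cut capacity: 2 + 8 + 5 = 15.
Augment Plant→a→d→City: bottleneck 2, flow now 2.
Augment Plant→b→c→City: bottleneck 8, flow now 10.
Augment Plant→b→d→City: bottleneck 3, flow now 13.
No augmenting path remains; maximum flow = 13.
In the residual graph, reachable from Plant: {Plant}.
Min-cut edges: Plant→a (2), Plant→b (11); capacity 2 + 11 = 13.
Cut capacity 15 exceeds the max flow 13, so it is not minimum.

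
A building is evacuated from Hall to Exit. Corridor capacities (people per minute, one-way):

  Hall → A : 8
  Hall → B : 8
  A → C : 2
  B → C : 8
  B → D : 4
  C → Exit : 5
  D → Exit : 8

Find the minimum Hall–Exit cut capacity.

Augment Hall→A→C→Exit: bottleneck 2, flow now 2.
Augment Hall→B→C→Exit: bottleneck 3, flow now 5.
Augment Hall→B→D→Exit: bottleneck 4, flow now 9.
No augmenting path remains; maximum flow = 9.
By max-flow min-cut, the minimum cut capacity equals the max flow.
In the residual graph, reachable from Hall: {Hall, A, B, C}.
Min-cut edges: B→D (4), C→Exit (5); capacity 4 + 5 = 9.

9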